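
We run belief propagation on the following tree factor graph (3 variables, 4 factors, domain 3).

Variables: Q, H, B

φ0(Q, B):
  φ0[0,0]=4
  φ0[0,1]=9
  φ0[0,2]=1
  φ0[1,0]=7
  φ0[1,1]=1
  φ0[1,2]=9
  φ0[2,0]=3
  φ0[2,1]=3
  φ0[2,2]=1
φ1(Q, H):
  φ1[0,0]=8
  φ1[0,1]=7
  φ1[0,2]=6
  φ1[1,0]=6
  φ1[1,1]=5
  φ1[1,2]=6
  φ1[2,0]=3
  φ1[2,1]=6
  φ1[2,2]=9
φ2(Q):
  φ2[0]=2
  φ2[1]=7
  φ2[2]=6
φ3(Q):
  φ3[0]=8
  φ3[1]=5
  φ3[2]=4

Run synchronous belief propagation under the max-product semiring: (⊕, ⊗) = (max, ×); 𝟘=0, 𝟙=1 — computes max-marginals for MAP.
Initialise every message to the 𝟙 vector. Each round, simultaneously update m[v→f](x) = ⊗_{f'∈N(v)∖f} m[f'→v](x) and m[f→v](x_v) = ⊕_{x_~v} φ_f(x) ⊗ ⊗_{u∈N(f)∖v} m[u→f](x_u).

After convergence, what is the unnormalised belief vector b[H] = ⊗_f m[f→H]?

b[H] = [1890, 1575, 1890]

init: all messages = 𝟙 over 3 values
r1 m[φ0→Q] = [9, 9, 3]
r1 m[φ0→B] = [7, 9, 9]
r1 m[φ1→Q] = [8, 6, 9]
r1 m[φ1→H] = [8, 7, 9]
r1 m[φ2→Q] = [2, 7, 6]
r1 m[φ3→Q] = [8, 5, 4]
r1 m[Q→φ0] = [1, 1, 1]
r1 m[Q→φ1] = [1, 1, 1]
r1 m[Q→φ2] = [1, 1, 1]
r1 m[Q→φ3] = [1, 1, 1]
r1 m[H→φ1] = [1, 1, 1]
r1 m[B→φ0] = [1, 1, 1]
r2 m[φ0→Q] = [9, 9, 3]
r2 m[φ0→B] = [7, 9, 9]
r2 m[φ1→Q] = [8, 6, 9]
r2 m[φ1→H] = [8, 7, 9]
r2 m[φ2→Q] = [2, 7, 6]
r2 m[φ3→Q] = [8, 5, 4]
r2 m[Q→φ0] = [128, 210, 216]
r2 m[Q→φ1] = [144, 315, 72]
r2 m[Q→φ2] = [576, 270, 108]
r2 m[Q→φ3] = [144, 378, 162]
r2 m[H→φ1] = [1, 1, 1]
r2 m[B→φ0] = [1, 1, 1]
r3 m[φ0→Q] = [9, 9, 3]
r3 m[φ0→B] = [1470, 1152, 1890]
r3 m[φ1→Q] = [8, 6, 9]
r3 m[φ1→H] = [1890, 1575, 1890]
r3 m[φ2→Q] = [2, 7, 6]
r3 m[φ3→Q] = [8, 5, 4]
r3 m[Q→φ0] = [128, 210, 216]
r3 m[Q→φ1] = [144, 315, 72]
r3 m[Q→φ2] = [576, 270, 108]
r3 m[Q→φ3] = [144, 378, 162]
r3 m[H→φ1] = [1, 1, 1]
r3 m[B→φ0] = [1, 1, 1]
r4 m[φ0→Q] = [9, 9, 3]
r4 m[φ0→B] = [1470, 1152, 1890]
r4 m[φ1→Q] = [8, 6, 9]
r4 m[φ1→H] = [1890, 1575, 1890]
r4 m[φ2→Q] = [2, 7, 6]
r4 m[φ3→Q] = [8, 5, 4]
r4 m[Q→φ0] = [128, 210, 216]
r4 m[Q→φ1] = [144, 315, 72]
r4 m[Q→φ2] = [576, 270, 108]
r4 m[Q→φ3] = [144, 378, 162]
r4 m[H→φ1] = [1, 1, 1]
r4 m[B→φ0] = [1, 1, 1]
fixed point reached at round 4
b[H] = ⊗ incoming = [1890, 1575, 1890]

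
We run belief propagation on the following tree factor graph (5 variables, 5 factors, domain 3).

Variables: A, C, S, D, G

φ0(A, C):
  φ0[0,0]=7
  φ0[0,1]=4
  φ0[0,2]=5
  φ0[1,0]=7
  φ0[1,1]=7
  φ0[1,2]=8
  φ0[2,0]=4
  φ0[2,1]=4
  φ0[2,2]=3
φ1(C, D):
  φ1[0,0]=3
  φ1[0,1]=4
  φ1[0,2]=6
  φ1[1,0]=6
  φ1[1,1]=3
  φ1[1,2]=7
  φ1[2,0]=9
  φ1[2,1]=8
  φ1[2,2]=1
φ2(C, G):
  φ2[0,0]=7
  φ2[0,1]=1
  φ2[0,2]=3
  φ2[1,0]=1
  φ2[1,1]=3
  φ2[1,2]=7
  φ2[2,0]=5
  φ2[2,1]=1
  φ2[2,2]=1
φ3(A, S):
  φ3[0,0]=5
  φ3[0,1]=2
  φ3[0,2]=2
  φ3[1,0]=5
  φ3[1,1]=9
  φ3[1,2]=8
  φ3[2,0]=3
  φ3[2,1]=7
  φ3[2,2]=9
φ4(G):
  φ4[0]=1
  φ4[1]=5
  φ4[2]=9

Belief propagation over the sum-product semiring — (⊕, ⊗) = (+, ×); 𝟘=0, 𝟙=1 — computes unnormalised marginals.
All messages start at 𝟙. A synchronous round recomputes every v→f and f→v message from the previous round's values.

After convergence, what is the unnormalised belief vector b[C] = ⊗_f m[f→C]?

init: all messages = 𝟙 over 3 values
r1 m[φ0→A] = [16, 22, 11]
r1 m[φ0→C] = [18, 15, 16]
r1 m[φ1→C] = [13, 16, 18]
r1 m[φ1→D] = [18, 15, 14]
r1 m[φ2→C] = [11, 11, 7]
r1 m[φ2→G] = [13, 5, 11]
r1 m[φ3→A] = [9, 22, 19]
r1 m[φ3→S] = [13, 18, 19]
r1 m[φ4→G] = [1, 5, 9]
r1 m[A→φ0] = [1, 1, 1]
r1 m[A→φ3] = [1, 1, 1]
r1 m[C→φ0] = [1, 1, 1]
r1 m[C→φ1] = [1, 1, 1]
r1 m[C→φ2] = [1, 1, 1]
r1 m[S→φ3] = [1, 1, 1]
r1 m[D→φ1] = [1, 1, 1]
r1 m[G→φ2] = [1, 1, 1]
r1 m[G→φ4] = [1, 1, 1]
r2 m[φ0→A] = [16, 22, 11]
r2 m[φ0→C] = [18, 15, 16]
r2 m[φ1→C] = [13, 16, 18]
r2 m[φ1→D] = [18, 15, 14]
r2 m[φ2→C] = [11, 11, 7]
r2 m[φ2→G] = [13, 5, 11]
r2 m[φ3→A] = [9, 22, 19]
r2 m[φ3→S] = [13, 18, 19]
r2 m[φ4→G] = [1, 5, 9]
r2 m[A→φ0] = [9, 22, 19]
r2 m[A→φ3] = [16, 22, 11]
r2 m[C→φ0] = [143, 176, 126]
r2 m[C→φ1] = [198, 165, 112]
r2 m[C→φ2] = [234, 240, 288]
r2 m[S→φ3] = [1, 1, 1]
r2 m[D→φ1] = [1, 1, 1]
r2 m[G→φ2] = [1, 5, 9]
r2 m[G→φ4] = [13, 5, 11]
r3 m[φ0→A] = [2335, 3241, 1654]
r3 m[φ0→C] = [293, 266, 278]
r3 m[φ1→C] = [13, 16, 18]
r3 m[φ1→D] = [2592, 2183, 2455]
r3 m[φ2→C] = [39, 79, 19]
r3 m[φ2→G] = [3318, 1242, 2670]
r3 m[φ3→A] = [9, 22, 19]
r3 m[φ3→S] = [223, 307, 307]
r3 m[φ4→G] = [1, 5, 9]
r3 m[A→φ0] = [9, 22, 19]
r3 m[A→φ3] = [16, 22, 11]
r3 m[C→φ0] = [143, 176, 126]
r3 m[C→φ1] = [198, 165, 112]
r3 m[C→φ2] = [234, 240, 288]
r3 m[S→φ3] = [1, 1, 1]
r3 m[D→φ1] = [1, 1, 1]
r3 m[G→φ2] = [1, 5, 9]
r3 m[G→φ4] = [13, 5, 11]
r4 m[φ0→A] = [2335, 3241, 1654]
r4 m[φ0→C] = [293, 266, 278]
r4 m[φ1→C] = [13, 16, 18]
r4 m[φ1→D] = [2592, 2183, 2455]
r4 m[φ2→C] = [39, 79, 19]
r4 m[φ2→G] = [3318, 1242, 2670]
r4 m[φ3→A] = [9, 22, 19]
r4 m[φ3→S] = [223, 307, 307]
r4 m[φ4→G] = [1, 5, 9]
r4 m[A→φ0] = [9, 22, 19]
r4 m[A→φ3] = [2335, 3241, 1654]
r4 m[C→φ0] = [507, 1264, 342]
r4 m[C→φ1] = [11427, 21014, 5282]
r4 m[C→φ2] = [3809, 4256, 5004]
r4 m[S→φ3] = [1, 1, 1]
r4 m[D→φ1] = [1, 1, 1]
r4 m[G→φ2] = [1, 5, 9]
r4 m[G→φ4] = [3318, 1242, 2670]
r5 m[φ0→A] = [10315, 15133, 8110]
r5 m[φ0→C] = [293, 266, 278]
r5 m[φ1→C] = [13, 16, 18]
r5 m[φ1→D] = [207903, 151006, 220942]
r5 m[φ2→C] = [39, 79, 19]
r5 m[φ2→G] = [55939, 21581, 46223]
r5 m[φ3→A] = [9, 22, 19]
r5 m[φ3→S] = [32842, 45417, 45484]
r5 m[φ4→G] = [1, 5, 9]
r5 m[A→φ0] = [9, 22, 19]
r5 m[A→φ3] = [2335, 3241, 1654]
r5 m[C→φ0] = [507, 1264, 342]
r5 m[C→φ1] = [11427, 21014, 5282]
r5 m[C→φ2] = [3809, 4256, 5004]
r5 m[S→φ3] = [1, 1, 1]
r5 m[D→φ1] = [1, 1, 1]
r5 m[G→φ2] = [1, 5, 9]
r5 m[G→φ4] = [3318, 1242, 2670]
r6 m[φ0→A] = [10315, 15133, 8110]
r6 m[φ0→C] = [293, 266, 278]
r6 m[φ1→C] = [13, 16, 18]
r6 m[φ1→D] = [207903, 151006, 220942]
r6 m[φ2→C] = [39, 79, 19]
r6 m[φ2→G] = [55939, 21581, 46223]
r6 m[φ3→A] = [9, 22, 19]
r6 m[φ3→S] = [32842, 45417, 45484]
r6 m[φ4→G] = [1, 5, 9]
r6 m[A→φ0] = [9, 22, 19]
r6 m[A→φ3] = [10315, 15133, 8110]
r6 m[C→φ0] = [507, 1264, 342]
r6 m[C→φ1] = [11427, 21014, 5282]
r6 m[C→φ2] = [3809, 4256, 5004]
r6 m[S→φ3] = [1, 1, 1]
r6 m[D→φ1] = [1, 1, 1]
r6 m[G→φ2] = [1, 5, 9]
r6 m[G→φ4] = [55939, 21581, 46223]
r7 m[φ0→A] = [10315, 15133, 8110]
r7 m[φ0→C] = [293, 266, 278]
r7 m[φ1→C] = [13, 16, 18]
r7 m[φ1→D] = [207903, 151006, 220942]
r7 m[φ2→C] = [39, 79, 19]
r7 m[φ2→G] = [55939, 21581, 46223]
r7 m[φ3→A] = [9, 22, 19]
r7 m[φ3→S] = [151570, 213597, 214684]
r7 m[φ4→G] = [1, 5, 9]
r7 m[A→φ0] = [9, 22, 19]
r7 m[A→φ3] = [10315, 15133, 8110]
r7 m[C→φ0] = [507, 1264, 342]
r7 m[C→φ1] = [11427, 21014, 5282]
r7 m[C→φ2] = [3809, 4256, 5004]
r7 m[S→φ3] = [1, 1, 1]
r7 m[D→φ1] = [1, 1, 1]
r7 m[G→φ2] = [1, 5, 9]
r7 m[G→φ4] = [55939, 21581, 46223]
r8 m[φ0→A] = [10315, 15133, 8110]
r8 m[φ0→C] = [293, 266, 278]
r8 m[φ1→C] = [13, 16, 18]
r8 m[φ1→D] = [207903, 151006, 220942]
r8 m[φ2→C] = [39, 79, 19]
r8 m[φ2→G] = [55939, 21581, 46223]
r8 m[φ3→A] = [9, 22, 19]
r8 m[φ3→S] = [151570, 213597, 214684]
r8 m[φ4→G] = [1, 5, 9]
r8 m[A→φ0] = [9, 22, 19]
r8 m[A→φ3] = [10315, 15133, 8110]
r8 m[C→φ0] = [507, 1264, 342]
r8 m[C→φ1] = [11427, 21014, 5282]
r8 m[C→φ2] = [3809, 4256, 5004]
r8 m[S→φ3] = [1, 1, 1]
r8 m[D→φ1] = [1, 1, 1]
r8 m[G→φ2] = [1, 5, 9]
r8 m[G→φ4] = [55939, 21581, 46223]
fixed point reached at round 8
b[C] = ⊗ incoming = [148551, 336224, 95076]

b[C] = [148551, 336224, 95076]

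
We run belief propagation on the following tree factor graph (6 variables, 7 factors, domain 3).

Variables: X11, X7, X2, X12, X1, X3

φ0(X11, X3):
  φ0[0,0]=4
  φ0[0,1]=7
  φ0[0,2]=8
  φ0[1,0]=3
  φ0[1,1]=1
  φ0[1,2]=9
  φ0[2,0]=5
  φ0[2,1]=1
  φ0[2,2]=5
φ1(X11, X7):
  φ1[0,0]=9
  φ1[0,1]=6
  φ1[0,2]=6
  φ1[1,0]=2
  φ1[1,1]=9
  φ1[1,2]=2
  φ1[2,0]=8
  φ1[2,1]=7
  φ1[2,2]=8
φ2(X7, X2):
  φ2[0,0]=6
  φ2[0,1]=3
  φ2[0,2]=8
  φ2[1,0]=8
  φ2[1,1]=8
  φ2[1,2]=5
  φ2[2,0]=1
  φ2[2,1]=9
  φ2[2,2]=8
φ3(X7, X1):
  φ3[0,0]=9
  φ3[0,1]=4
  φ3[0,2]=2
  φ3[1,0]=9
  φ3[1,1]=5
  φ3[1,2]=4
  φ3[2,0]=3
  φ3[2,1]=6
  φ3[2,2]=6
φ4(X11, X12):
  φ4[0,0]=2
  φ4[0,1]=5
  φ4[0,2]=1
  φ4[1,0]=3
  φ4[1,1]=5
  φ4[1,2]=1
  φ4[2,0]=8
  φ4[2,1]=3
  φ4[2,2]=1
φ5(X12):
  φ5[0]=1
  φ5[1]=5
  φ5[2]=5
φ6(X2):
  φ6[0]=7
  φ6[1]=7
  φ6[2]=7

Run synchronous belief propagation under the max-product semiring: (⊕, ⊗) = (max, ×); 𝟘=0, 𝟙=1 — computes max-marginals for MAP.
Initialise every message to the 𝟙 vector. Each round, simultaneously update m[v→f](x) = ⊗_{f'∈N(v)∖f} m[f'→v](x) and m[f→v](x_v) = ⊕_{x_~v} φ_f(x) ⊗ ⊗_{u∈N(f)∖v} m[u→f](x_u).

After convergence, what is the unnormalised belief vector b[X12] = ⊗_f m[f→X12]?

b[X12] = [161280, 1020600, 204120]

init: all messages = 𝟙 over 3 values
r1 m[φ0→X11] = [8, 9, 5]
r1 m[φ0→X3] = [5, 7, 9]
r1 m[φ1→X11] = [9, 9, 8]
r1 m[φ1→X7] = [9, 9, 8]
r1 m[φ2→X7] = [8, 8, 9]
r1 m[φ2→X2] = [8, 9, 8]
r1 m[φ3→X7] = [9, 9, 6]
r1 m[φ3→X1] = [9, 6, 6]
r1 m[φ4→X11] = [5, 5, 8]
r1 m[φ4→X12] = [8, 5, 1]
r1 m[φ5→X12] = [1, 5, 5]
r1 m[φ6→X2] = [7, 7, 7]
r1 m[X11→φ0] = [1, 1, 1]
r1 m[X11→φ1] = [1, 1, 1]
r1 m[X11→φ4] = [1, 1, 1]
r1 m[X7→φ1] = [1, 1, 1]
r1 m[X7→φ2] = [1, 1, 1]
r1 m[X7→φ3] = [1, 1, 1]
r1 m[X2→φ2] = [1, 1, 1]
r1 m[X2→φ6] = [1, 1, 1]
r1 m[X12→φ4] = [1, 1, 1]
r1 m[X12→φ5] = [1, 1, 1]
r1 m[X1→φ3] = [1, 1, 1]
r1 m[X3→φ0] = [1, 1, 1]
r2 m[φ0→X11] = [8, 9, 5]
r2 m[φ0→X3] = [5, 7, 9]
r2 m[φ1→X11] = [9, 9, 8]
r2 m[φ1→X7] = [9, 9, 8]
r2 m[φ2→X7] = [8, 8, 9]
r2 m[φ2→X2] = [8, 9, 8]
r2 m[φ3→X7] = [9, 9, 6]
r2 m[φ3→X1] = [9, 6, 6]
r2 m[φ4→X11] = [5, 5, 8]
r2 m[φ4→X12] = [8, 5, 1]
r2 m[φ5→X12] = [1, 5, 5]
r2 m[φ6→X2] = [7, 7, 7]
r2 m[X11→φ0] = [45, 45, 64]
r2 m[X11→φ1] = [40, 45, 40]
r2 m[X11→φ4] = [72, 81, 40]
r2 m[X7→φ1] = [72, 72, 54]
r2 m[X7→φ2] = [81, 81, 48]
r2 m[X7→φ3] = [72, 72, 72]
r2 m[X2→φ2] = [7, 7, 7]
r2 m[X2→φ6] = [8, 9, 8]
r2 m[X12→φ4] = [1, 5, 5]
r2 m[X12→φ5] = [8, 5, 1]
r2 m[X1→φ3] = [1, 1, 1]
r2 m[X3→φ0] = [1, 1, 1]
r3 m[φ0→X11] = [8, 9, 5]
r3 m[φ0→X3] = [320, 315, 405]
r3 m[φ1→X11] = [648, 648, 576]
r3 m[φ1→X7] = [360, 405, 320]
r3 m[φ2→X7] = [56, 56, 63]
r3 m[φ2→X2] = [648, 648, 648]
r3 m[φ3→X7] = [9, 9, 6]
r3 m[φ3→X1] = [648, 432, 432]
r3 m[φ4→X11] = [25, 25, 15]
r3 m[φ4→X12] = [320, 405, 81]
r3 m[φ5→X12] = [1, 5, 5]
r3 m[φ6→X2] = [7, 7, 7]
r3 m[X11→φ0] = [45, 45, 64]
r3 m[X11→φ1] = [40, 45, 40]
r3 m[X11→φ4] = [72, 81, 40]
r3 m[X7→φ1] = [72, 72, 54]
r3 m[X7→φ2] = [81, 81, 48]
r3 m[X7→φ3] = [72, 72, 72]
r3 m[X2→φ2] = [7, 7, 7]
r3 m[X2→φ6] = [8, 9, 8]
r3 m[X12→φ4] = [1, 5, 5]
r3 m[X12→φ5] = [8, 5, 1]
r3 m[X1→φ3] = [1, 1, 1]
r3 m[X3→φ0] = [1, 1, 1]
r4 m[φ0→X11] = [8, 9, 5]
r4 m[φ0→X3] = [320, 315, 405]
r4 m[φ1→X11] = [648, 648, 576]
r4 m[φ1→X7] = [360, 405, 320]
r4 m[φ2→X7] = [56, 56, 63]
r4 m[φ2→X2] = [648, 648, 648]
r4 m[φ3→X7] = [9, 9, 6]
r4 m[φ3→X1] = [648, 432, 432]
r4 m[φ4→X11] = [25, 25, 15]
r4 m[φ4→X12] = [320, 405, 81]
r4 m[φ5→X12] = [1, 5, 5]
r4 m[φ6→X2] = [7, 7, 7]
r4 m[X11→φ0] = [16200, 16200, 8640]
r4 m[X11→φ1] = [200, 225, 75]
r4 m[X11→φ4] = [5184, 5832, 2880]
r4 m[X7→φ1] = [504, 504, 378]
r4 m[X7→φ2] = [3240, 3645, 1920]
r4 m[X7→φ3] = [20160, 22680, 20160]
r4 m[X2→φ2] = [7, 7, 7]
r4 m[X2→φ6] = [648, 648, 648]
r4 m[X12→φ4] = [1, 5, 5]
r4 m[X12→φ5] = [320, 405, 81]
r4 m[X1→φ3] = [1, 1, 1]
r4 m[X3→φ0] = [1, 1, 1]
r5 m[φ0→X11] = [8, 9, 5]
r5 m[φ0→X3] = [64800, 113400, 145800]
r5 m[φ1→X11] = [4536, 4536, 4032]
r5 m[φ1→X7] = [1800, 2025, 1200]
r5 m[φ2→X7] = [56, 56, 63]
r5 m[φ2→X2] = [29160, 29160, 25920]
r5 m[φ3→X7] = [9, 9, 6]
r5 m[φ3→X1] = [204120, 120960, 120960]
r5 m[φ4→X11] = [25, 25, 15]
r5 m[φ4→X12] = [23040, 29160, 5832]
r5 m[φ5→X12] = [1, 5, 5]
r5 m[φ6→X2] = [7, 7, 7]
r5 m[X11→φ0] = [16200, 16200, 8640]
r5 m[X11→φ1] = [200, 225, 75]
r5 m[X11→φ4] = [5184, 5832, 2880]
r5 m[X7→φ1] = [504, 504, 378]
r5 m[X7→φ2] = [3240, 3645, 1920]
r5 m[X7→φ3] = [20160, 22680, 20160]
r5 m[X2→φ2] = [7, 7, 7]
r5 m[X2→φ6] = [648, 648, 648]
r5 m[X12→φ4] = [1, 5, 5]
r5 m[X12→φ5] = [320, 405, 81]
r5 m[X1→φ3] = [1, 1, 1]
r5 m[X3→φ0] = [1, 1, 1]
r6 m[φ0→X11] = [8, 9, 5]
r6 m[φ0→X3] = [64800, 113400, 145800]
r6 m[φ1→X11] = [4536, 4536, 4032]
r6 m[φ1→X7] = [1800, 2025, 1200]
r6 m[φ2→X7] = [56, 56, 63]
r6 m[φ2→X2] = [29160, 29160, 25920]
r6 m[φ3→X7] = [9, 9, 6]
r6 m[φ3→X1] = [204120, 120960, 120960]
r6 m[φ4→X11] = [25, 25, 15]
r6 m[φ4→X12] = [23040, 29160, 5832]
r6 m[φ5→X12] = [1, 5, 5]
r6 m[φ6→X2] = [7, 7, 7]
r6 m[X11→φ0] = [113400, 113400, 60480]
r6 m[X11→φ1] = [200, 225, 75]
r6 m[X11→φ4] = [36288, 40824, 20160]
r6 m[X7→φ1] = [504, 504, 378]
r6 m[X7→φ2] = [16200, 18225, 7200]
r6 m[X7→φ3] = [100800, 113400, 75600]
r6 m[X2→φ2] = [7, 7, 7]
r6 m[X2→φ6] = [29160, 29160, 25920]
r6 m[X12→φ4] = [1, 5, 5]
r6 m[X12→φ5] = [23040, 29160, 5832]
r6 m[X1→φ3] = [1, 1, 1]
r6 m[X3→φ0] = [1, 1, 1]
r7 m[φ0→X11] = [8, 9, 5]
r7 m[φ0→X3] = [453600, 793800, 1020600]
r7 m[φ1→X11] = [4536, 4536, 4032]
r7 m[φ1→X7] = [1800, 2025, 1200]
r7 m[φ2→X7] = [56, 56, 63]
r7 m[φ2→X2] = [145800, 145800, 129600]
r7 m[φ3→X7] = [9, 9, 6]
r7 m[φ3→X1] = [1020600, 567000, 453600]
r7 m[φ4→X11] = [25, 25, 15]
r7 m[φ4→X12] = [161280, 204120, 40824]
r7 m[φ5→X12] = [1, 5, 5]
r7 m[φ6→X2] = [7, 7, 7]
r7 m[X11→φ0] = [113400, 113400, 60480]
r7 m[X11→φ1] = [200, 225, 75]
r7 m[X11→φ4] = [36288, 40824, 20160]
r7 m[X7→φ1] = [504, 504, 378]
r7 m[X7→φ2] = [16200, 18225, 7200]
r7 m[X7→φ3] = [100800, 113400, 75600]
r7 m[X2→φ2] = [7, 7, 7]
r7 m[X2→φ6] = [29160, 29160, 25920]
r7 m[X12→φ4] = [1, 5, 5]
r7 m[X12→φ5] = [23040, 29160, 5832]
r7 m[X1→φ3] = [1, 1, 1]
r7 m[X3→φ0] = [1, 1, 1]
r8 m[φ0→X11] = [8, 9, 5]
r8 m[φ0→X3] = [453600, 793800, 1020600]
r8 m[φ1→X11] = [4536, 4536, 4032]
r8 m[φ1→X7] = [1800, 2025, 1200]
r8 m[φ2→X7] = [56, 56, 63]
r8 m[φ2→X2] = [145800, 145800, 129600]
r8 m[φ3→X7] = [9, 9, 6]
r8 m[φ3→X1] = [1020600, 567000, 453600]
r8 m[φ4→X11] = [25, 25, 15]
r8 m[φ4→X12] = [161280, 204120, 40824]
r8 m[φ5→X12] = [1, 5, 5]
r8 m[φ6→X2] = [7, 7, 7]
r8 m[X11→φ0] = [113400, 113400, 60480]
r8 m[X11→φ1] = [200, 225, 75]
r8 m[X11→φ4] = [36288, 40824, 20160]
r8 m[X7→φ1] = [504, 504, 378]
r8 m[X7→φ2] = [16200, 18225, 7200]
r8 m[X7→φ3] = [100800, 113400, 75600]
r8 m[X2→φ2] = [7, 7, 7]
r8 m[X2→φ6] = [145800, 145800, 129600]
r8 m[X12→φ4] = [1, 5, 5]
r8 m[X12→φ5] = [161280, 204120, 40824]
r8 m[X1→φ3] = [1, 1, 1]
r8 m[X3→φ0] = [1, 1, 1]
r9 m[φ0→X11] = [8, 9, 5]
r9 m[φ0→X3] = [453600, 793800, 1020600]
r9 m[φ1→X11] = [4536, 4536, 4032]
r9 m[φ1→X7] = [1800, 2025, 1200]
r9 m[φ2→X7] = [56, 56, 63]
r9 m[φ2→X2] = [145800, 145800, 129600]
r9 m[φ3→X7] = [9, 9, 6]
r9 m[φ3→X1] = [1020600, 567000, 453600]
r9 m[φ4→X11] = [25, 25, 15]
r9 m[φ4→X12] = [161280, 204120, 40824]
r9 m[φ5→X12] = [1, 5, 5]
r9 m[φ6→X2] = [7, 7, 7]
r9 m[X11→φ0] = [113400, 113400, 60480]
r9 m[X11→φ1] = [200, 225, 75]
r9 m[X11→φ4] = [36288, 40824, 20160]
r9 m[X7→φ1] = [504, 504, 378]
r9 m[X7→φ2] = [16200, 18225, 7200]
r9 m[X7→φ3] = [100800, 113400, 75600]
r9 m[X2→φ2] = [7, 7, 7]
r9 m[X2→φ6] = [145800, 145800, 129600]
r9 m[X12→φ4] = [1, 5, 5]
r9 m[X12→φ5] = [161280, 204120, 40824]
r9 m[X1→φ3] = [1, 1, 1]
r9 m[X3→φ0] = [1, 1, 1]
fixed point reached at round 9
b[X12] = ⊗ incoming = [161280, 1020600, 204120]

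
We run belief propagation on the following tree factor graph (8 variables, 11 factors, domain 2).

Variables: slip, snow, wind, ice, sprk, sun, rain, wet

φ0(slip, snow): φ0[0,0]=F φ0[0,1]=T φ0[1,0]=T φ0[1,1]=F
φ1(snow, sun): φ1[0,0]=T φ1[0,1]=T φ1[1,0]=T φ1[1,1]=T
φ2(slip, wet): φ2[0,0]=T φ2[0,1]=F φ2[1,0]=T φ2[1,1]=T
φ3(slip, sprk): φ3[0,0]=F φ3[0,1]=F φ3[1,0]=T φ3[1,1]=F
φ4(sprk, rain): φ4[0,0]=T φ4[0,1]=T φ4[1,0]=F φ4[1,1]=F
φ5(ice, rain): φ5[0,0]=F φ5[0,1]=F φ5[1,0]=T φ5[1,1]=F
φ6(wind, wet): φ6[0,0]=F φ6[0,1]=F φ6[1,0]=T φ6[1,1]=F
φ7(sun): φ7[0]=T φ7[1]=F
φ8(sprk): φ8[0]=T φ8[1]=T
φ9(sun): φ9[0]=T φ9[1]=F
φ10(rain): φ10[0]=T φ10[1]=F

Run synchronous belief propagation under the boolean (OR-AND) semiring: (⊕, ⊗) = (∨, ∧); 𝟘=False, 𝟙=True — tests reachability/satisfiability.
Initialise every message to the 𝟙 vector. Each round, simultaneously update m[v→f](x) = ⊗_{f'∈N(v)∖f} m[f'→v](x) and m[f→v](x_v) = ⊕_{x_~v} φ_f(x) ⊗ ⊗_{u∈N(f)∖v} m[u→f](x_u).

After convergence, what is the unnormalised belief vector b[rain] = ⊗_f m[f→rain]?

b[rain] = [T, F]

init: all messages = 𝟙 over 2 values
r1 m[φ0→slip] = [T, T]
r1 m[φ0→snow] = [T, T]
r1 m[φ1→snow] = [T, T]
r1 m[φ1→sun] = [T, T]
r1 m[φ2→slip] = [T, T]
r1 m[φ2→wet] = [T, T]
r1 m[φ3→slip] = [F, T]
r1 m[φ3→sprk] = [T, F]
r1 m[φ4→sprk] = [T, F]
r1 m[φ4→rain] = [T, T]
r1 m[φ5→ice] = [F, T]
r1 m[φ5→rain] = [T, F]
r1 m[φ6→wind] = [F, T]
r1 m[φ6→wet] = [T, F]
r1 m[φ7→sun] = [T, F]
r1 m[φ8→sprk] = [T, T]
r1 m[φ9→sun] = [T, F]
r1 m[φ10→rain] = [T, F]
r1 m[slip→φ0] = [T, T]
r1 m[slip→φ2] = [T, T]
r1 m[slip→φ3] = [T, T]
r1 m[snow→φ0] = [T, T]
r1 m[snow→φ1] = [T, T]
r1 m[wind→φ6] = [T, T]
r1 m[ice→φ5] = [T, T]
r1 m[sprk→φ3] = [T, T]
r1 m[sprk→φ4] = [T, T]
r1 m[sprk→φ8] = [T, T]
r1 m[sun→φ1] = [T, T]
r1 m[sun→φ7] = [T, T]
r1 m[sun→φ9] = [T, T]
r1 m[rain→φ4] = [T, T]
r1 m[rain→φ5] = [T, T]
r1 m[rain→φ10] = [T, T]
r1 m[wet→φ2] = [T, T]
r1 m[wet→φ6] = [T, T]
r2 m[φ0→slip] = [T, T]
r2 m[φ0→snow] = [T, T]
r2 m[φ1→snow] = [T, T]
r2 m[φ1→sun] = [T, T]
r2 m[φ2→slip] = [T, T]
r2 m[φ2→wet] = [T, T]
r2 m[φ3→slip] = [F, T]
r2 m[φ3→sprk] = [T, F]
r2 m[φ4→sprk] = [T, F]
r2 m[φ4→rain] = [T, T]
r2 m[φ5→ice] = [F, T]
r2 m[φ5→rain] = [T, F]
r2 m[φ6→wind] = [F, T]
r2 m[φ6→wet] = [T, F]
r2 m[φ7→sun] = [T, F]
r2 m[φ8→sprk] = [T, T]
r2 m[φ9→sun] = [T, F]
r2 m[φ10→rain] = [T, F]
r2 m[slip→φ0] = [F, T]
r2 m[slip→φ2] = [F, T]
r2 m[slip→φ3] = [T, T]
r2 m[snow→φ0] = [T, T]
r2 m[snow→φ1] = [T, T]
r2 m[wind→φ6] = [T, T]
r2 m[ice→φ5] = [T, T]
r2 m[sprk→φ3] = [T, F]
r2 m[sprk→φ4] = [T, F]
r2 m[sprk→φ8] = [T, F]
r2 m[sun→φ1] = [T, F]
r2 m[sun→φ7] = [T, F]
r2 m[sun→φ9] = [T, F]
r2 m[rain→φ4] = [T, F]
r2 m[rain→φ5] = [T, F]
r2 m[rain→φ10] = [T, F]
r2 m[wet→φ2] = [T, F]
r2 m[wet→φ6] = [T, T]
r3 m[φ0→slip] = [T, T]
r3 m[φ0→snow] = [T, F]
r3 m[φ1→snow] = [T, T]
r3 m[φ1→sun] = [T, T]
r3 m[φ2→slip] = [T, T]
r3 m[φ2→wet] = [T, T]
r3 m[φ3→slip] = [F, T]
r3 m[φ3→sprk] = [T, F]
r3 m[φ4→sprk] = [T, F]
r3 m[φ4→rain] = [T, T]
r3 m[φ5→ice] = [F, T]
r3 m[φ5→rain] = [T, F]
r3 m[φ6→wind] = [F, T]
r3 m[φ6→wet] = [T, F]
r3 m[φ7→sun] = [T, F]
r3 m[φ8→sprk] = [T, T]
r3 m[φ9→sun] = [T, F]
r3 m[φ10→rain] = [T, F]
r3 m[slip→φ0] = [F, T]
r3 m[slip→φ2] = [F, T]
r3 m[slip→φ3] = [T, T]
r3 m[snow→φ0] = [T, T]
r3 m[snow→φ1] = [T, T]
r3 m[wind→φ6] = [T, T]
r3 m[ice→φ5] = [T, T]
r3 m[sprk→φ3] = [T, F]
r3 m[sprk→φ4] = [T, F]
r3 m[sprk→φ8] = [T, F]
r3 m[sun→φ1] = [T, F]
r3 m[sun→φ7] = [T, F]
r3 m[sun→φ9] = [T, F]
r3 m[rain→φ4] = [T, F]
r3 m[rain→φ5] = [T, F]
r3 m[rain→φ10] = [T, F]
r3 m[wet→φ2] = [T, F]
r3 m[wet→φ6] = [T, T]
r4 m[φ0→slip] = [T, T]
r4 m[φ0→snow] = [T, F]
r4 m[φ1→snow] = [T, T]
r4 m[φ1→sun] = [T, T]
r4 m[φ2→slip] = [T, T]
r4 m[φ2→wet] = [T, T]
r4 m[φ3→slip] = [F, T]
r4 m[φ3→sprk] = [T, F]
r4 m[φ4→sprk] = [T, F]
r4 m[φ4→rain] = [T, T]
r4 m[φ5→ice] = [F, T]
r4 m[φ5→rain] = [T, F]
r4 m[φ6→wind] = [F, T]
r4 m[φ6→wet] = [T, F]
r4 m[φ7→sun] = [T, F]
r4 m[φ8→sprk] = [T, T]
r4 m[φ9→sun] = [T, F]
r4 m[φ10→rain] = [T, F]
r4 m[slip→φ0] = [F, T]
r4 m[slip→φ2] = [F, T]
r4 m[slip→φ3] = [T, T]
r4 m[snow→φ0] = [T, T]
r4 m[snow→φ1] = [T, F]
r4 m[wind→φ6] = [T, T]
r4 m[ice→φ5] = [T, T]
r4 m[sprk→φ3] = [T, F]
r4 m[sprk→φ4] = [T, F]
r4 m[sprk→φ8] = [T, F]
r4 m[sun→φ1] = [T, F]
r4 m[sun→φ7] = [T, F]
r4 m[sun→φ9] = [T, F]
r4 m[rain→φ4] = [T, F]
r4 m[rain→φ5] = [T, F]
r4 m[rain→φ10] = [T, F]
r4 m[wet→φ2] = [T, F]
r4 m[wet→φ6] = [T, T]
r5 m[φ0→slip] = [T, T]
r5 m[φ0→snow] = [T, F]
r5 m[φ1→snow] = [T, T]
r5 m[φ1→sun] = [T, T]
r5 m[φ2→slip] = [T, T]
r5 m[φ2→wet] = [T, T]
r5 m[φ3→slip] = [F, T]
r5 m[φ3→sprk] = [T, F]
r5 m[φ4→sprk] = [T, F]
r5 m[φ4→rain] = [T, T]
r5 m[φ5→ice] = [F, T]
r5 m[φ5→rain] = [T, F]
r5 m[φ6→wind] = [F, T]
r5 m[φ6→wet] = [T, F]
r5 m[φ7→sun] = [T, F]
r5 m[φ8→sprk] = [T, T]
r5 m[φ9→sun] = [T, F]
r5 m[φ10→rain] = [T, F]
r5 m[slip→φ0] = [F, T]
r5 m[slip→φ2] = [F, T]
r5 m[slip→φ3] = [T, T]
r5 m[snow→φ0] = [T, T]
r5 m[snow→φ1] = [T, F]
r5 m[wind→φ6] = [T, T]
r5 m[ice→φ5] = [T, T]
r5 m[sprk→φ3] = [T, F]
r5 m[sprk→φ4] = [T, F]
r5 m[sprk→φ8] = [T, F]
r5 m[sun→φ1] = [T, F]
r5 m[sun→φ7] = [T, F]
r5 m[sun→φ9] = [T, F]
r5 m[rain→φ4] = [T, F]
r5 m[rain→φ5] = [T, F]
r5 m[rain→φ10] = [T, F]
r5 m[wet→φ2] = [T, F]
r5 m[wet→φ6] = [T, T]
fixed point reached at round 5
b[rain] = ⊗ incoming = [T, F]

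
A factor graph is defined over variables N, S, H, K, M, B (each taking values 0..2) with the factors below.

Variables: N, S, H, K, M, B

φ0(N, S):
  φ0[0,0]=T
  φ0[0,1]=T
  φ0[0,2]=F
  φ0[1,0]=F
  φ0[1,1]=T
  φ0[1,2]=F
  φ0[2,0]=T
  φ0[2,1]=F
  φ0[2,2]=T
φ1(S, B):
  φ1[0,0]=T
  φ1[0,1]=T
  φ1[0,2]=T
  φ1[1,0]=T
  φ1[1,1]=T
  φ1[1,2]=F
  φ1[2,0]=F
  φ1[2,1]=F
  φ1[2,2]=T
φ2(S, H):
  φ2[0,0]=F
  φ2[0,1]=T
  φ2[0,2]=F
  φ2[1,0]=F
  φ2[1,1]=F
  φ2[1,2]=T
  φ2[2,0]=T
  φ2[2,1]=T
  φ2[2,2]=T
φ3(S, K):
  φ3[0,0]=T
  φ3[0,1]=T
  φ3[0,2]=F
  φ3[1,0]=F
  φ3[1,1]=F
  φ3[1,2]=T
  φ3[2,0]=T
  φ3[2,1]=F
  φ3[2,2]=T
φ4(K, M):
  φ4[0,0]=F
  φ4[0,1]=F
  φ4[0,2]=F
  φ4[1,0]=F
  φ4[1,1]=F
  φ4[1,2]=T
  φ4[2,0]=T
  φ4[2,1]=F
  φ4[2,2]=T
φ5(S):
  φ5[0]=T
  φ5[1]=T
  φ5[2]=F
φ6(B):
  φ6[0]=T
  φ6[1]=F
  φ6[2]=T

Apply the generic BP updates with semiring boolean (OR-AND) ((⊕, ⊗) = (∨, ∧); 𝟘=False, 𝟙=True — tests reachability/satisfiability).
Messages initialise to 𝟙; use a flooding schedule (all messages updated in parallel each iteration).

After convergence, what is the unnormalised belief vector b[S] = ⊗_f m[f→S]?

b[S] = [T, T, F]

init: all messages = 𝟙 over 3 values
r1 m[φ0→N] = [T, T, T]
r1 m[φ0→S] = [T, T, T]
r1 m[φ1→S] = [T, T, T]
r1 m[φ1→B] = [T, T, T]
r1 m[φ2→S] = [T, T, T]
r1 m[φ2→H] = [T, T, T]
r1 m[φ3→S] = [T, T, T]
r1 m[φ3→K] = [T, T, T]
r1 m[φ4→K] = [F, T, T]
r1 m[φ4→M] = [T, F, T]
r1 m[φ5→S] = [T, T, F]
r1 m[φ6→B] = [T, F, T]
r1 m[N→φ0] = [T, T, T]
r1 m[S→φ0] = [T, T, T]
r1 m[S→φ1] = [T, T, T]
r1 m[S→φ2] = [T, T, T]
r1 m[S→φ3] = [T, T, T]
r1 m[S→φ5] = [T, T, T]
r1 m[H→φ2] = [T, T, T]
r1 m[K→φ3] = [T, T, T]
r1 m[K→φ4] = [T, T, T]
r1 m[M→φ4] = [T, T, T]
r1 m[B→φ1] = [T, T, T]
r1 m[B→φ6] = [T, T, T]
r2 m[φ0→N] = [T, T, T]
r2 m[φ0→S] = [T, T, T]
r2 m[φ1→S] = [T, T, T]
r2 m[φ1→B] = [T, T, T]
r2 m[φ2→S] = [T, T, T]
r2 m[φ2→H] = [T, T, T]
r2 m[φ3→S] = [T, T, T]
r2 m[φ3→K] = [T, T, T]
r2 m[φ4→K] = [F, T, T]
r2 m[φ4→M] = [T, F, T]
r2 m[φ5→S] = [T, T, F]
r2 m[φ6→B] = [T, F, T]
r2 m[N→φ0] = [T, T, T]
r2 m[S→φ0] = [T, T, F]
r2 m[S→φ1] = [T, T, F]
r2 m[S→φ2] = [T, T, F]
r2 m[S→φ3] = [T, T, F]
r2 m[S→φ5] = [T, T, T]
r2 m[H→φ2] = [T, T, T]
r2 m[K→φ3] = [F, T, T]
r2 m[K→φ4] = [T, T, T]
r2 m[M→φ4] = [T, T, T]
r2 m[B→φ1] = [T, F, T]
r2 m[B→φ6] = [T, T, T]
r3 m[φ0→N] = [T, T, T]
r3 m[φ0→S] = [T, T, T]
r3 m[φ1→S] = [T, T, T]
r3 m[φ1→B] = [T, T, T]
r3 m[φ2→S] = [T, T, T]
r3 m[φ2→H] = [F, T, T]
r3 m[φ3→S] = [T, T, T]
r3 m[φ3→K] = [T, T, T]
r3 m[φ4→K] = [F, T, T]
r3 m[φ4→M] = [T, F, T]
r3 m[φ5→S] = [T, T, F]
r3 m[φ6→B] = [T, F, T]
r3 m[N→φ0] = [T, T, T]
r3 m[S→φ0] = [T, T, F]
r3 m[S→φ1] = [T, T, F]
r3 m[S→φ2] = [T, T, F]
r3 m[S→φ3] = [T, T, F]
r3 m[S→φ5] = [T, T, T]
r3 m[H→φ2] = [T, T, T]
r3 m[K→φ3] = [F, T, T]
r3 m[K→φ4] = [T, T, T]
r3 m[M→φ4] = [T, T, T]
r3 m[B→φ1] = [T, F, T]
r3 m[B→φ6] = [T, T, T]
r4 m[φ0→N] = [T, T, T]
r4 m[φ0→S] = [T, T, T]
r4 m[φ1→S] = [T, T, T]
r4 m[φ1→B] = [T, T, T]
r4 m[φ2→S] = [T, T, T]
r4 m[φ2→H] = [F, T, T]
r4 m[φ3→S] = [T, T, T]
r4 m[φ3→K] = [T, T, T]
r4 m[φ4→K] = [F, T, T]
r4 m[φ4→M] = [T, F, T]
r4 m[φ5→S] = [T, T, F]
r4 m[φ6→B] = [T, F, T]
r4 m[N→φ0] = [T, T, T]
r4 m[S→φ0] = [T, T, F]
r4 m[S→φ1] = [T, T, F]
r4 m[S→φ2] = [T, T, F]
r4 m[S→φ3] = [T, T, F]
r4 m[S→φ5] = [T, T, T]
r4 m[H→φ2] = [T, T, T]
r4 m[K→φ3] = [F, T, T]
r4 m[K→φ4] = [T, T, T]
r4 m[M→φ4] = [T, T, T]
r4 m[B→φ1] = [T, F, T]
r4 m[B→φ6] = [T, T, T]
fixed point reached at round 4
b[S] = ⊗ incoming = [T, T, F]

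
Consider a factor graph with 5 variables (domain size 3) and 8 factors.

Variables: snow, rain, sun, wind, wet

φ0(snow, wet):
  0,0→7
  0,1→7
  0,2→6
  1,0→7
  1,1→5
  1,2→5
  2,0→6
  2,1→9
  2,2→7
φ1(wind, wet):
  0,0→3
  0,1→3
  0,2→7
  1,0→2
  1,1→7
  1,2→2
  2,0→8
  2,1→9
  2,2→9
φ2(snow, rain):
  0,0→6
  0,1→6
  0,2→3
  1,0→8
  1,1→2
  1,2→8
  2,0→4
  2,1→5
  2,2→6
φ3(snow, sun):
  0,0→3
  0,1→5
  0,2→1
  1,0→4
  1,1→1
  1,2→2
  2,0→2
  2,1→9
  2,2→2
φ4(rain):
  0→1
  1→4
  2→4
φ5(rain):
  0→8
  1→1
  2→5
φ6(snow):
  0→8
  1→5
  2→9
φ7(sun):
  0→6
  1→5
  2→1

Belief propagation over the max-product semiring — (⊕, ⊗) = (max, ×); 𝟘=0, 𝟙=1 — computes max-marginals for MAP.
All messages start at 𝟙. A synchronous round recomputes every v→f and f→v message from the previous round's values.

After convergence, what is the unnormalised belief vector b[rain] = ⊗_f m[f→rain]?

init: all messages = 𝟙 over 3 values
r1 m[φ0→snow] = [7, 7, 9]
r1 m[φ0→wet] = [7, 9, 7]
r1 m[φ1→wind] = [7, 7, 9]
r1 m[φ1→wet] = [8, 9, 9]
r1 m[φ2→snow] = [6, 8, 6]
r1 m[φ2→rain] = [8, 6, 8]
r1 m[φ3→snow] = [5, 4, 9]
r1 m[φ3→sun] = [4, 9, 2]
r1 m[φ4→rain] = [1, 4, 4]
r1 m[φ5→rain] = [8, 1, 5]
r1 m[φ6→snow] = [8, 5, 9]
r1 m[φ7→sun] = [6, 5, 1]
r1 m[snow→φ0] = [1, 1, 1]
r1 m[snow→φ2] = [1, 1, 1]
r1 m[snow→φ3] = [1, 1, 1]
r1 m[snow→φ6] = [1, 1, 1]
r1 m[rain→φ2] = [1, 1, 1]
r1 m[rain→φ4] = [1, 1, 1]
r1 m[rain→φ5] = [1, 1, 1]
r1 m[sun→φ3] = [1, 1, 1]
r1 m[sun→φ7] = [1, 1, 1]
r1 m[wind→φ1] = [1, 1, 1]
r1 m[wet→φ0] = [1, 1, 1]
r1 m[wet→φ1] = [1, 1, 1]
r2 m[φ0→snow] = [7, 7, 9]
r2 m[φ0→wet] = [7, 9, 7]
r2 m[φ1→wind] = [7, 7, 9]
r2 m[φ1→wet] = [8, 9, 9]
r2 m[φ2→snow] = [6, 8, 6]
r2 m[φ2→rain] = [8, 6, 8]
r2 m[φ3→snow] = [5, 4, 9]
r2 m[φ3→sun] = [4, 9, 2]
r2 m[φ4→rain] = [1, 4, 4]
r2 m[φ5→rain] = [8, 1, 5]
r2 m[φ6→snow] = [8, 5, 9]
r2 m[φ7→sun] = [6, 5, 1]
r2 m[snow→φ0] = [240, 160, 486]
r2 m[snow→φ2] = [280, 140, 729]
r2 m[snow→φ3] = [336, 280, 486]
r2 m[snow→φ6] = [210, 224, 486]
r2 m[rain→φ2] = [8, 4, 20]
r2 m[rain→φ4] = [64, 6, 40]
r2 m[rain→φ5] = [8, 24, 32]
r2 m[sun→φ3] = [6, 5, 1]
r2 m[sun→φ7] = [4, 9, 2]
r2 m[wind→φ1] = [1, 1, 1]
r2 m[wet→φ0] = [8, 9, 9]
r2 m[wet→φ1] = [7, 9, 7]
r3 m[φ0→snow] = [63, 56, 81]
r3 m[φ0→wet] = [2916, 4374, 3402]
r3 m[φ1→wind] = [49, 63, 81]
r3 m[φ1→wet] = [8, 9, 9]
r3 m[φ2→snow] = [60, 160, 120]
r3 m[φ2→rain] = [2916, 3645, 4374]
r3 m[φ3→snow] = [25, 24, 45]
r3 m[φ3→sun] = [1120, 4374, 972]
r3 m[φ4→rain] = [1, 4, 4]
r3 m[φ5→rain] = [8, 1, 5]
r3 m[φ6→snow] = [8, 5, 9]
r3 m[φ7→sun] = [6, 5, 1]
r3 m[snow→φ0] = [240, 160, 486]
r3 m[snow→φ2] = [280, 140, 729]
r3 m[snow→φ3] = [336, 280, 486]
r3 m[snow→φ6] = [210, 224, 486]
r3 m[rain→φ2] = [8, 4, 20]
r3 m[rain→φ4] = [64, 6, 40]
r3 m[rain→φ5] = [8, 24, 32]
r3 m[sun→φ3] = [6, 5, 1]
r3 m[sun→φ7] = [4, 9, 2]
r3 m[wind→φ1] = [1, 1, 1]
r3 m[wet→φ0] = [8, 9, 9]
r3 m[wet→φ1] = [7, 9, 7]
r4 m[φ0→snow] = [63, 56, 81]
r4 m[φ0→wet] = [2916, 4374, 3402]
r4 m[φ1→wind] = [49, 63, 81]
r4 m[φ1→wet] = [8, 9, 9]
r4 m[φ2→snow] = [60, 160, 120]
r4 m[φ2→rain] = [2916, 3645, 4374]
r4 m[φ3→snow] = [25, 24, 45]
r4 m[φ3→sun] = [1120, 4374, 972]
r4 m[φ4→rain] = [1, 4, 4]
r4 m[φ5→rain] = [8, 1, 5]
r4 m[φ6→snow] = [8, 5, 9]
r4 m[φ7→sun] = [6, 5, 1]
r4 m[snow→φ0] = [12000, 19200, 48600]
r4 m[snow→φ2] = [12600, 6720, 32805]
r4 m[snow→φ3] = [30240, 44800, 87480]
r4 m[snow→φ6] = [94500, 215040, 437400]
r4 m[rain→φ2] = [8, 4, 20]
r4 m[rain→φ4] = [23328, 3645, 21870]
r4 m[rain→φ5] = [2916, 14580, 17496]
r4 m[sun→φ3] = [6, 5, 1]
r4 m[sun→φ7] = [1120, 4374, 972]
r4 m[wind→φ1] = [1, 1, 1]
r4 m[wet→φ0] = [8, 9, 9]
r4 m[wet→φ1] = [2916, 4374, 3402]
r5 m[φ0→snow] = [63, 56, 81]
r5 m[φ0→wet] = [291600, 437400, 340200]
r5 m[φ1→wind] = [23814, 30618, 39366]
r5 m[φ1→wet] = [8, 9, 9]
r5 m[φ2→snow] = [60, 160, 120]
r5 m[φ2→rain] = [131220, 164025, 196830]
r5 m[φ3→snow] = [25, 24, 45]
r5 m[φ3→sun] = [179200, 787320, 174960]
r5 m[φ4→rain] = [1, 4, 4]
r5 m[φ5→rain] = [8, 1, 5]
r5 m[φ6→snow] = [8, 5, 9]
r5 m[φ7→sun] = [6, 5, 1]
r5 m[snow→φ0] = [12000, 19200, 48600]
r5 m[snow→φ2] = [12600, 6720, 32805]
r5 m[snow→φ3] = [30240, 44800, 87480]
r5 m[snow→φ6] = [94500, 215040, 437400]
r5 m[rain→φ2] = [8, 4, 20]
r5 m[rain→φ4] = [23328, 3645, 21870]
r5 m[rain→φ5] = [2916, 14580, 17496]
r5 m[sun→φ3] = [6, 5, 1]
r5 m[sun→φ7] = [1120, 4374, 972]
r5 m[wind→φ1] = [1, 1, 1]
r5 m[wet→φ0] = [8, 9, 9]
r5 m[wet→φ1] = [2916, 4374, 3402]
r6 m[φ0→snow] = [63, 56, 81]
r6 m[φ0→wet] = [291600, 437400, 340200]
r6 m[φ1→wind] = [23814, 30618, 39366]
r6 m[φ1→wet] = [8, 9, 9]
r6 m[φ2→snow] = [60, 160, 120]
r6 m[φ2→rain] = [131220, 164025, 196830]
r6 m[φ3→snow] = [25, 24, 45]
r6 m[φ3→sun] = [179200, 787320, 174960]
r6 m[φ4→rain] = [1, 4, 4]
r6 m[φ5→rain] = [8, 1, 5]
r6 m[φ6→snow] = [8, 5, 9]
r6 m[φ7→sun] = [6, 5, 1]
r6 m[snow→φ0] = [12000, 19200, 48600]
r6 m[snow→φ2] = [12600, 6720, 32805]
r6 m[snow→φ3] = [30240, 44800, 87480]
r6 m[snow→φ6] = [94500, 215040, 437400]
r6 m[rain→φ2] = [8, 4, 20]
r6 m[rain→φ4] = [1049760, 164025, 984150]
r6 m[rain→φ5] = [131220, 656100, 787320]
r6 m[sun→φ3] = [6, 5, 1]
r6 m[sun→φ7] = [179200, 787320, 174960]
r6 m[wind→φ1] = [1, 1, 1]
r6 m[wet→φ0] = [8, 9, 9]
r6 m[wet→φ1] = [291600, 437400, 340200]
r7 m[φ0→snow] = [63, 56, 81]
r7 m[φ0→wet] = [291600, 437400, 340200]
r7 m[φ1→wind] = [2381400, 3061800, 3936600]
r7 m[φ1→wet] = [8, 9, 9]
r7 m[φ2→snow] = [60, 160, 120]
r7 m[φ2→rain] = [131220, 164025, 196830]
r7 m[φ3→snow] = [25, 24, 45]
r7 m[φ3→sun] = [179200, 787320, 174960]
r7 m[φ4→rain] = [1, 4, 4]
r7 m[φ5→rain] = [8, 1, 5]
r7 m[φ6→snow] = [8, 5, 9]
r7 m[φ7→sun] = [6, 5, 1]
r7 m[snow→φ0] = [12000, 19200, 48600]
r7 m[snow→φ2] = [12600, 6720, 32805]
r7 m[snow→φ3] = [30240, 44800, 87480]
r7 m[snow→φ6] = [94500, 215040, 437400]
r7 m[rain→φ2] = [8, 4, 20]
r7 m[rain→φ4] = [1049760, 164025, 984150]
r7 m[rain→φ5] = [131220, 656100, 787320]
r7 m[sun→φ3] = [6, 5, 1]
r7 m[sun→φ7] = [179200, 787320, 174960]
r7 m[wind→φ1] = [1, 1, 1]
r7 m[wet→φ0] = [8, 9, 9]
r7 m[wet→φ1] = [291600, 437400, 340200]
r8 m[φ0→snow] = [63, 56, 81]
r8 m[φ0→wet] = [291600, 437400, 340200]
r8 m[φ1→wind] = [2381400, 3061800, 3936600]
r8 m[φ1→wet] = [8, 9, 9]
r8 m[φ2→snow] = [60, 160, 120]
r8 m[φ2→rain] = [131220, 164025, 196830]
r8 m[φ3→snow] = [25, 24, 45]
r8 m[φ3→sun] = [179200, 787320, 174960]
r8 m[φ4→rain] = [1, 4, 4]
r8 m[φ5→rain] = [8, 1, 5]
r8 m[φ6→snow] = [8, 5, 9]
r8 m[φ7→sun] = [6, 5, 1]
r8 m[snow→φ0] = [12000, 19200, 48600]
r8 m[snow→φ2] = [12600, 6720, 32805]
r8 m[snow→φ3] = [30240, 44800, 87480]
r8 m[snow→φ6] = [94500, 215040, 437400]
r8 m[rain→φ2] = [8, 4, 20]
r8 m[rain→φ4] = [1049760, 164025, 984150]
r8 m[rain→φ5] = [131220, 656100, 787320]
r8 m[sun→φ3] = [6, 5, 1]
r8 m[sun→φ7] = [179200, 787320, 174960]
r8 m[wind→φ1] = [1, 1, 1]
r8 m[wet→φ0] = [8, 9, 9]
r8 m[wet→φ1] = [291600, 437400, 340200]
fixed point reached at round 8
b[rain] = ⊗ incoming = [1049760, 656100, 3936600]

b[rain] = [1049760, 656100, 3936600]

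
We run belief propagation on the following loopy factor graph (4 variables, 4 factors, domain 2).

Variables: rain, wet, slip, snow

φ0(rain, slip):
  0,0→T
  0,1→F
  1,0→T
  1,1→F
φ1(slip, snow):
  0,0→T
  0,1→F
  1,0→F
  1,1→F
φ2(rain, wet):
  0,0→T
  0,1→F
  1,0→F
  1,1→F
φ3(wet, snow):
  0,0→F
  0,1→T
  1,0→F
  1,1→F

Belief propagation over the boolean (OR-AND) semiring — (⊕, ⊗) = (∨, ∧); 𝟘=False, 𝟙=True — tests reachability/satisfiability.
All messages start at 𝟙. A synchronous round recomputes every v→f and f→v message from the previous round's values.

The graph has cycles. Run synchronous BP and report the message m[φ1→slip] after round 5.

message @ round 5 = [F, F]

init: all messages = 𝟙 over 2 values
r1 m[φ0→rain] = [T, T]
r1 m[φ0→slip] = [T, F]
r1 m[φ1→slip] = [T, F]
r1 m[φ1→snow] = [T, F]
r1 m[φ2→rain] = [T, F]
r1 m[φ2→wet] = [T, F]
r1 m[φ3→wet] = [T, F]
r1 m[φ3→snow] = [F, T]
r1 m[rain→φ0] = [T, T]
r1 m[rain→φ2] = [T, T]
r1 m[wet→φ2] = [T, T]
r1 m[wet→φ3] = [T, T]
r1 m[slip→φ0] = [T, T]
r1 m[slip→φ1] = [T, T]
r1 m[snow→φ1] = [T, T]
r1 m[snow→φ3] = [T, T]
r2 m[φ0→rain] = [T, T]
r2 m[φ0→slip] = [T, F]
r2 m[φ1→slip] = [T, F]
r2 m[φ1→snow] = [T, F]
r2 m[φ2→rain] = [T, F]
r2 m[φ2→wet] = [T, F]
r2 m[φ3→wet] = [T, F]
r2 m[φ3→snow] = [F, T]
r2 m[rain→φ0] = [T, F]
r2 m[rain→φ2] = [T, T]
r2 m[wet→φ2] = [T, F]
r2 m[wet→φ3] = [T, F]
r2 m[slip→φ0] = [T, F]
r2 m[slip→φ1] = [T, F]
r2 m[snow→φ1] = [F, T]
r2 m[snow→φ3] = [T, F]
r3 m[φ0→rain] = [T, T]
r3 m[φ0→slip] = [T, F]
r3 m[φ1→slip] = [F, F]
r3 m[φ1→snow] = [T, F]
r3 m[φ2→rain] = [T, F]
r3 m[φ2→wet] = [T, F]
r3 m[φ3→wet] = [F, F]
r3 m[φ3→snow] = [F, T]
r3 m[rain→φ0] = [T, F]
r3 m[rain→φ2] = [T, T]
r3 m[wet→φ2] = [T, F]
r3 m[wet→φ3] = [T, F]
r3 m[slip→φ0] = [T, F]
r3 m[slip→φ1] = [T, F]
r3 m[snow→φ1] = [F, T]
r3 m[snow→φ3] = [T, F]
r4 m[φ0→rain] = [T, T]
r4 m[φ0→slip] = [T, F]
r4 m[φ1→slip] = [F, F]
r4 m[φ1→snow] = [T, F]
r4 m[φ2→rain] = [T, F]
r4 m[φ2→wet] = [T, F]
r4 m[φ3→wet] = [F, F]
r4 m[φ3→snow] = [F, T]
r4 m[rain→φ0] = [T, F]
r4 m[rain→φ2] = [T, T]
r4 m[wet→φ2] = [F, F]
r4 m[wet→φ3] = [T, F]
r4 m[slip→φ0] = [F, F]
r4 m[slip→φ1] = [T, F]
r4 m[snow→φ1] = [F, T]
r4 m[snow→φ3] = [T, F]
r5 m[φ0→rain] = [F, F]
r5 m[φ0→slip] = [T, F]
r5 m[φ1→slip] = [F, F]
r5 m[φ1→snow] = [T, F]
r5 m[φ2→rain] = [F, F]
r5 m[φ2→wet] = [T, F]
r5 m[φ3→wet] = [F, F]
r5 m[φ3→snow] = [F, T]
r5 m[rain→φ0] = [T, F]
r5 m[rain→φ2] = [T, T]
r5 m[wet→φ2] = [F, F]
r5 m[wet→φ3] = [T, F]
r5 m[slip→φ0] = [F, F]
r5 m[slip→φ1] = [T, F]
r5 m[snow→φ1] = [F, T]
r5 m[snow→φ3] = [T, F]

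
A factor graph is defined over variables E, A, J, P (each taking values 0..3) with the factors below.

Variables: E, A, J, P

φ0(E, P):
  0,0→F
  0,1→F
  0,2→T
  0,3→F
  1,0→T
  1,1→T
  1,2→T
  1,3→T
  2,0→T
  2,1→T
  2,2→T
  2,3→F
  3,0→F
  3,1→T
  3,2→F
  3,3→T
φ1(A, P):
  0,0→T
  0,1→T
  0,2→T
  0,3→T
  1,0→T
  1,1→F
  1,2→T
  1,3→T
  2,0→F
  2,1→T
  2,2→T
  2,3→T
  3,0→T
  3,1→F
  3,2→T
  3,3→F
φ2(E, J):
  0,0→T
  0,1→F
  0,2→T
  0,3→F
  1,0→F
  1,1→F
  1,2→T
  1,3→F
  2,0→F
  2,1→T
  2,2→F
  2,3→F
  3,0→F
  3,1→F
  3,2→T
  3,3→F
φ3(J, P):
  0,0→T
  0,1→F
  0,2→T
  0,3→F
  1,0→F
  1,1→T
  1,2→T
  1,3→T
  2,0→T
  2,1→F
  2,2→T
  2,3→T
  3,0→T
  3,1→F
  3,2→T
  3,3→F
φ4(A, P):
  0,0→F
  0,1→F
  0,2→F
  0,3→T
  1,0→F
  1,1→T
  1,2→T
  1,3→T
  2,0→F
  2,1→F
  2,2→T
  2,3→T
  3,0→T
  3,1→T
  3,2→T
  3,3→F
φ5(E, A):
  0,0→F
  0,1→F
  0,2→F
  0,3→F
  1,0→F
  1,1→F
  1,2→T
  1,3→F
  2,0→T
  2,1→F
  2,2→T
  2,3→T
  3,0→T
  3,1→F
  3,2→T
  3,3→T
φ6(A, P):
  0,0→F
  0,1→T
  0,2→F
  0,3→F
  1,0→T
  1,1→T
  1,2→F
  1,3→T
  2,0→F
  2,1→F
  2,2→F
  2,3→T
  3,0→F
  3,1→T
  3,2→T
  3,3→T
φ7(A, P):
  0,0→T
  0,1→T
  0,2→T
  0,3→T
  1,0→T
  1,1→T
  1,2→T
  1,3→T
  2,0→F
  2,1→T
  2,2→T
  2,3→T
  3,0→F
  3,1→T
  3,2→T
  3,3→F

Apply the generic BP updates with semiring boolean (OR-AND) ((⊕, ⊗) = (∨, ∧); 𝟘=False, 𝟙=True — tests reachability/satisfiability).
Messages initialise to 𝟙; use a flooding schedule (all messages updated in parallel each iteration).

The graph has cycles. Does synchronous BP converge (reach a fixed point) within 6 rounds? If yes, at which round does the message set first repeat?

CONVERGED at round 5

init: all messages = 𝟙 over 4 values
r1 m[φ0→E] = [T, T, T, T]
r1 m[φ0→P] = [T, T, T, T]
r1 m[φ1→A] = [T, T, T, T]
r1 m[φ1→P] = [T, T, T, T]
r1 m[φ2→E] = [T, T, T, T]
r1 m[φ2→J] = [T, T, T, F]
r1 m[φ3→J] = [T, T, T, T]
r1 m[φ3→P] = [T, T, T, T]
r1 m[φ4→A] = [T, T, T, T]
r1 m[φ4→P] = [T, T, T, T]
r1 m[φ5→E] = [F, T, T, T]
r1 m[φ5→A] = [T, F, T, T]
r1 m[φ6→A] = [T, T, T, T]
r1 m[φ6→P] = [T, T, T, T]
r1 m[φ7→A] = [T, T, T, T]
r1 m[φ7→P] = [T, T, T, T]
r1 m[E→φ0] = [T, T, T, T]
r1 m[E→φ2] = [T, T, T, T]
r1 m[E→φ5] = [T, T, T, T]
r1 m[A→φ1] = [T, T, T, T]
r1 m[A→φ4] = [T, T, T, T]
r1 m[A→φ5] = [T, T, T, T]
r1 m[A→φ6] = [T, T, T, T]
r1 m[A→φ7] = [T, T, T, T]
r1 m[J→φ2] = [T, T, T, T]
r1 m[J→φ3] = [T, T, T, T]
r1 m[P→φ0] = [T, T, T, T]
r1 m[P→φ1] = [T, T, T, T]
r1 m[P→φ3] = [T, T, T, T]
r1 m[P→φ4] = [T, T, T, T]
r1 m[P→φ6] = [T, T, T, T]
r1 m[P→φ7] = [T, T, T, T]
r2 m[φ0→E] = [T, T, T, T]
r2 m[φ0→P] = [T, T, T, T]
r2 m[φ1→A] = [T, T, T, T]
r2 m[φ1→P] = [T, T, T, T]
r2 m[φ2→E] = [T, T, T, T]
r2 m[φ2→J] = [T, T, T, F]
r2 m[φ3→J] = [T, T, T, T]
r2 m[φ3→P] = [T, T, T, T]
r2 m[φ4→A] = [T, T, T, T]
r2 m[φ4→P] = [T, T, T, T]
r2 m[φ5→E] = [F, T, T, T]
r2 m[φ5→A] = [T, F, T, T]
r2 m[φ6→A] = [T, T, T, T]
r2 m[φ6→P] = [T, T, T, T]
r2 m[φ7→A] = [T, T, T, T]
r2 m[φ7→P] = [T, T, T, T]
r2 m[E→φ0] = [F, T, T, T]
r2 m[E→φ2] = [F, T, T, T]
r2 m[E→φ5] = [T, T, T, T]
r2 m[A→φ1] = [T, F, T, T]
r2 m[A→φ4] = [T, F, T, T]
r2 m[A→φ5] = [T, T, T, T]
r2 m[A→φ6] = [T, F, T, T]
r2 m[A→φ7] = [T, F, T, T]
r2 m[J→φ2] = [T, T, T, T]
r2 m[J→φ3] = [T, T, T, F]
r2 m[P→φ0] = [T, T, T, T]
r2 m[P→φ1] = [T, T, T, T]
r2 m[P→φ3] = [T, T, T, T]
r2 m[P→φ4] = [T, T, T, T]
r2 m[P→φ6] = [T, T, T, T]
r2 m[P→φ7] = [T, T, T, T]
r3 m[φ0→E] = [T, T, T, T]
r3 m[φ0→P] = [T, T, T, T]
r3 m[φ1→A] = [T, T, T, T]
r3 m[φ1→P] = [T, T, T, T]
r3 m[φ2→E] = [T, T, T, T]
r3 m[φ2→J] = [F, T, T, F]
r3 m[φ3→J] = [T, T, T, T]
r3 m[φ3→P] = [T, T, T, T]
r3 m[φ4→A] = [T, T, T, T]
r3 m[φ4→P] = [T, T, T, T]
r3 m[φ5→E] = [F, T, T, T]
r3 m[φ5→A] = [T, F, T, T]
r3 m[φ6→A] = [T, T, T, T]
r3 m[φ6→P] = [F, T, T, T]
r3 m[φ7→A] = [T, T, T, T]
r3 m[φ7→P] = [T, T, T, T]
r3 m[E→φ0] = [F, T, T, T]
r3 m[E→φ2] = [F, T, T, T]
r3 m[E→φ5] = [T, T, T, T]
r3 m[A→φ1] = [T, F, T, T]
r3 m[A→φ4] = [T, F, T, T]
r3 m[A→φ5] = [T, T, T, T]
r3 m[A→φ6] = [T, F, T, T]
r3 m[A→φ7] = [T, F, T, T]
r3 m[J→φ2] = [T, T, T, T]
r3 m[J→φ3] = [T, T, T, F]
r3 m[P→φ0] = [T, T, T, T]
r3 m[P→φ1] = [T, T, T, T]
r3 m[P→φ3] = [T, T, T, T]
r3 m[P→φ4] = [T, T, T, T]
r3 m[P→φ6] = [T, T, T, T]
r3 m[P→φ7] = [T, T, T, T]
r4 m[φ0→E] = [T, T, T, T]
r4 m[φ0→P] = [T, T, T, T]
r4 m[φ1→A] = [T, T, T, T]
r4 m[φ1→P] = [T, T, T, T]
r4 m[φ2→E] = [T, T, T, T]
r4 m[φ2→J] = [F, T, T, F]
r4 m[φ3→J] = [T, T, T, T]
r4 m[φ3→P] = [T, T, T, T]
r4 m[φ4→A] = [T, T, T, T]
r4 m[φ4→P] = [T, T, T, T]
r4 m[φ5→E] = [F, T, T, T]
r4 m[φ5→A] = [T, F, T, T]
r4 m[φ6→A] = [T, T, T, T]
r4 m[φ6→P] = [F, T, T, T]
r4 m[φ7→A] = [T, T, T, T]
r4 m[φ7→P] = [T, T, T, T]
r4 m[E→φ0] = [F, T, T, T]
r4 m[E→φ2] = [F, T, T, T]
r4 m[E→φ5] = [T, T, T, T]
r4 m[A→φ1] = [T, F, T, T]
r4 m[A→φ4] = [T, F, T, T]
r4 m[A→φ5] = [T, T, T, T]
r4 m[A→φ6] = [T, F, T, T]
r4 m[A→φ7] = [T, F, T, T]
r4 m[J→φ2] = [T, T, T, T]
r4 m[J→φ3] = [F, T, T, F]
r4 m[P→φ0] = [F, T, T, T]
r4 m[P→φ1] = [F, T, T, T]
r4 m[P→φ3] = [F, T, T, T]
r4 m[P→φ4] = [F, T, T, T]
r4 m[P→φ6] = [T, T, T, T]
r4 m[P→φ7] = [F, T, T, T]
r5 m[φ0→E] = [T, T, T, T]
r5 m[φ0→P] = [T, T, T, T]
r5 m[φ1→A] = [T, T, T, T]
r5 m[φ1→P] = [T, T, T, T]
r5 m[φ2→E] = [T, T, T, T]
r5 m[φ2→J] = [F, T, T, F]
r5 m[φ3→J] = [T, T, T, T]
r5 m[φ3→P] = [T, T, T, T]
r5 m[φ4→A] = [T, T, T, T]
r5 m[φ4→P] = [T, T, T, T]
r5 m[φ5→E] = [F, T, T, T]
r5 m[φ5→A] = [T, F, T, T]
r5 m[φ6→A] = [T, T, T, T]
r5 m[φ6→P] = [F, T, T, T]
r5 m[φ7→A] = [T, T, T, T]
r5 m[φ7→P] = [T, T, T, T]
r5 m[E→φ0] = [F, T, T, T]
r5 m[E→φ2] = [F, T, T, T]
r5 m[E→φ5] = [T, T, T, T]
r5 m[A→φ1] = [T, F, T, T]
r5 m[A→φ4] = [T, F, T, T]
r5 m[A→φ5] = [T, T, T, T]
r5 m[A→φ6] = [T, F, T, T]
r5 m[A→φ7] = [T, F, T, T]
r5 m[J→φ2] = [T, T, T, T]
r5 m[J→φ3] = [F, T, T, F]
r5 m[P→φ0] = [F, T, T, T]
r5 m[P→φ1] = [F, T, T, T]
r5 m[P→φ3] = [F, T, T, T]
r5 m[P→φ4] = [F, T, T, T]
r5 m[P→φ6] = [T, T, T, T]
r5 m[P→φ7] = [F, T, T, T]
fixed point reached at round 5
messages reach a fixed point at round 5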